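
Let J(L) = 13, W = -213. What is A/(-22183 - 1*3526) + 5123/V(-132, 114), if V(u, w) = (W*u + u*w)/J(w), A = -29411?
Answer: 2096536639/335965212 ≈ 6.2403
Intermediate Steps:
V(u, w) = -213*u/13 + u*w/13 (V(u, w) = (-213*u + u*w)/13 = (-213*u + u*w)*(1/13) = -213*u/13 + u*w/13)
A/(-22183 - 1*3526) + 5123/V(-132, 114) = -29411/(-22183 - 1*3526) + 5123/(((1/13)*(-132)*(-213 + 114))) = -29411/(-22183 - 3526) + 5123/(((1/13)*(-132)*(-99))) = -29411/(-25709) + 5123/(13068/13) = -29411*(-1/25709) + 5123*(13/13068) = 29411/25709 + 66599/13068 = 2096536639/335965212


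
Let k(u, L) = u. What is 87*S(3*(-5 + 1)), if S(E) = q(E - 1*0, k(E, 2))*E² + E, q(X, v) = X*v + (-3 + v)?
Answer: 1615068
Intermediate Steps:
q(X, v) = -3 + v + X*v
S(E) = E + E²*(-3 + E + E²) (S(E) = (-3 + E + (E - 1*0)*E)*E² + E = (-3 + E + (E + 0)*E)*E² + E = (-3 + E + E*E)*E² + E = (-3 + E + E²)*E² + E = E²*(-3 + E + E²) + E = E + E²*(-3 + E + E²))
87*S(3*(-5 + 1)) = 87*((3*(-5 + 1))*(1 + (3*(-5 + 1))*(-3 + 3*(-5 + 1) + (3*(-5 + 1))²))) = 87*((3*(-4))*(1 + (3*(-4))*(-3 + 3*(-4) + (3*(-4))²))) = 87*(-12*(1 - 12*(-3 - 12 + (-12)²))) = 87*(-12*(1 - 12*(-3 - 12 + 144))) = 87*(-12*(1 - 12*129)) = 87*(-12*(1 - 1548)) = 87*(-12*(-1547)) = 87*18564 = 1615068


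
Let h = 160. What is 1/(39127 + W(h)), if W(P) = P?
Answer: 1/39287 ≈ 2.5454e-5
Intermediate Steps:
1/(39127 + W(h)) = 1/(39127 + 160) = 1/39287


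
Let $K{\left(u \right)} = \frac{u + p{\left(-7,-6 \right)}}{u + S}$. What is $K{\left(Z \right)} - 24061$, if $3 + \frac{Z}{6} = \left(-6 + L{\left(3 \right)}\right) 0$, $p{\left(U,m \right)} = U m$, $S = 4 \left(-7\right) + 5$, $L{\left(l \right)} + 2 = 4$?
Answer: $- \frac{986525}{41} \approx -24062.0$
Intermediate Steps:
$L{\left(l \right)} = 2$ ($L{\left(l \right)} = -2 + 4 = 2$)
$S = -23$ ($S = -28 + 5 = -23$)
$Z = -18$ ($Z = -18 + 6 \left(-6 + 2\right) 0 = -18 + 6 \left(\left(-4\right) 0\right) = -18 + 6 \cdot 0 = -18 + 0 = -18$)
$K{\left(u \right)} = \frac{42 + u}{-23 + u}$ ($K{\left(u \right)} = \frac{u - -42}{u - 23} = \frac{u + 42}{-23 + u} = \frac{42 + u}{-23 + u}$)
$K{\left(Z \right)} - 24061 = \frac{42 - 18}{-23 - 18} - 24061 = \frac{1}{-41} \cdot 24 - 24061 = \left(- \frac{1}{41}\right) 24 - 24061 = - \frac{24}{41} - 24061 = - \frac{986525}{41}$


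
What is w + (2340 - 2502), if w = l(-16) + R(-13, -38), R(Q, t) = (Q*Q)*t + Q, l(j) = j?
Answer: -6613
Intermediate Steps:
R(Q, t) = Q + t*Q² (R(Q, t) = Q²*t + Q = t*Q² + Q = Q + t*Q²)
w = -6451 (w = -16 - 13*(1 - 13*(-38)) = -16 - 13*(1 + 494) = -16 - 13*495 = -16 - 6435 = -6451)
w + (2340 - 2502) = -6451 + (2340 - 2502) = -6451 - 162 = -6613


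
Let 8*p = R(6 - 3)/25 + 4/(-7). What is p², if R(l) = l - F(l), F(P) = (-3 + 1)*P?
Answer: 1369/1960000 ≈ 0.00069847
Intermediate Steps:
F(P) = -2*P
R(l) = 3*l (R(l) = l - (-2)*l = l + 2*l = 3*l)
p = -37/1400 (p = ((3*(6 - 3))/25 + 4/(-7))/8 = ((3*3)*(1/25) + 4*(-⅐))/8 = (9*(1/25) - 4/7)/8 = (9/25 - 4/7)/8 = (⅛)*(-37/175) = -37/1400 ≈ -0.026429)
p² = (-37/1400)² = 1369/1960000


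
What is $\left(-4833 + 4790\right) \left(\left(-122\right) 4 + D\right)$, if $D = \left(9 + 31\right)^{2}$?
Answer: $-47816$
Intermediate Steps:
$D = 1600$ ($D = 40^{2} = 1600$)
$\left(-4833 + 4790\right) \left(\left(-122\right) 4 + D\right) = \left(-4833 + 4790\right) \left(\left(-122\right) 4 + 1600\right) = - 43 \left(-488 + 1600\right) = \left(-43\right) 1112 = -47816$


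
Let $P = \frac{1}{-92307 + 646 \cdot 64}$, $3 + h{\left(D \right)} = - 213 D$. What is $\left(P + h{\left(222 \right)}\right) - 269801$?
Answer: $- \frac{16159857671}{50963} \approx -3.1709 \cdot 10^{5}$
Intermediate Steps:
$h{\left(D \right)} = -3 - 213 D$
$P = - \frac{1}{50963}$ ($P = \frac{1}{-92307 + 41344} = \frac{1}{-50963} = - \frac{1}{50963} \approx -1.9622 \cdot 10^{-5}$)
$\left(P + h{\left(222 \right)}\right) - 269801 = \left(- \frac{1}{50963} - 47289\right) - 269801 = - \frac{2409989308}{50963} - 269801 = - \frac{16159857671}{50963}$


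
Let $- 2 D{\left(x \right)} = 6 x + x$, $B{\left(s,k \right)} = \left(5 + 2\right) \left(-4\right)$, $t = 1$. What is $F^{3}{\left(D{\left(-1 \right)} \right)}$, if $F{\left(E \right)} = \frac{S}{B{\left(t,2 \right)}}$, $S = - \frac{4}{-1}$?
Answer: $- \frac{1}{343} \approx -0.0029155$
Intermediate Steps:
$B{\left(s,k \right)} = -28$ ($B{\left(s,k \right)} = 7 \left(-4\right) = -28$)
$S = 4$ ($S = \left(-4\right) \left(-1\right) = 4$)
$D{\left(x \right)} = - \frac{7 x}{2}$ ($D{\left(x \right)} = - \frac{6 x + x}{2} = - \frac{7 x}{2}$)
$F{\left(E \right)} = - \frac{1}{7}$ ($F{\left(E \right)} = \frac{4}{-28} = 4 \left(- \frac{1}{28}\right) = - \frac{1}{7}$)
$F^{3}{\left(D{\left(-1 \right)} \right)} = \left(- \frac{1}{7}\right)^{3} = - \frac{1}{343}$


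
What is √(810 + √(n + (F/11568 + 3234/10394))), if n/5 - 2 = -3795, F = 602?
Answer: √(45743252212025640 + 3757431*I*√4283971185747952290)/7514862 ≈ 28.562 + 2.4107*I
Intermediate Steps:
n = -18965 (n = 10 + 5*(-3795) = 10 - 18975 = -18965)
√(810 + √(n + (F/11568 + 3234/10394))) = √(810 + √(-18965 + (602/11568 + 3234/10394))) = √(810 + √(-18965 + (602*(1/11568) + 3234*(1/10394)))) = √(810 + √(-18965 + (301/5784 + 1617/5197))) = √(810 + √(-18965 + 10917025/30059448)) = √(810 + √(-570066514295/30059448)) = √(810 + I*√4283971185747952290/15029724)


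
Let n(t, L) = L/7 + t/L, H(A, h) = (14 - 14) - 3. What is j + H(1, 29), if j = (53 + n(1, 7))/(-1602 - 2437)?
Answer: -85198/28273 ≈ -3.0134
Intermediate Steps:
H(A, h) = -3 (H(A, h) = 0 - 3 = -3)
n(t, L) = L/7 + t/L (n(t, L) = L*(1/7) + t/L = L/7 + t/L)
j = -379/28273 (j = (53 + ((1/7)*7 + 1/7))/(-1602 - 2437) = (53 + (1 + 1*(1/7)))/(-4039) = (53 + (1 + 1/7))*(-1/4039) = (53 + 8/7)*(-1/4039) = (379/7)*(-1/4039) = -379/28273 ≈ -0.013405)
j + H(1, 29) = -379/28273 - 3 = -85198/28273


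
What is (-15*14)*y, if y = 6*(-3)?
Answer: 3780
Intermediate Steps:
y = -18
(-15*14)*y = -15*14*(-18) = -210*(-18) = 3780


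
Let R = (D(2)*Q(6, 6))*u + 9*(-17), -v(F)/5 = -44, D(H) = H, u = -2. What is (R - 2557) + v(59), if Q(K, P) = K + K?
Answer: -2538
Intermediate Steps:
Q(K, P) = 2*K
v(F) = 220 (v(F) = -5*(-44) = 220)
R = -201 (R = (2*(2*6))*(-2) + 9*(-17) = (2*12)*(-2) - 153 = 24*(-2) - 153 = -48 - 153 = -201)
(R - 2557) + v(59) = (-201 - 2557) + 220 = -2758 + 220 = -2538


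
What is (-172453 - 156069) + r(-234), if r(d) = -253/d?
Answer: -76873895/234 ≈ -3.2852e+5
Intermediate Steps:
(-172453 - 156069) + r(-234) = (-172453 - 156069) - 253/(-234) = -328522 - 253*(-1/234) = -328522 + 253/234 = -76873895/234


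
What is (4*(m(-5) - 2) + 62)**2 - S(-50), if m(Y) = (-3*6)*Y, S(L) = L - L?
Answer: 171396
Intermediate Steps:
S(L) = 0
m(Y) = -18*Y
(4*(m(-5) - 2) + 62)**2 - S(-50) = (4*(-18*(-5) - 2) + 62)**2 - 1*0 = (4*(90 - 2) + 62)**2 + 0 = (4*88 + 62)**2 + 0 = (352 + 62)**2 + 0 = 414**2 + 0 = 171396 + 0 = 171396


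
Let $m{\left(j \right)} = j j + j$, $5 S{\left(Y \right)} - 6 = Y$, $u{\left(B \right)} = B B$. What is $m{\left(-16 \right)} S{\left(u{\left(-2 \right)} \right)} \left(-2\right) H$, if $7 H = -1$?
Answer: $\frac{960}{7} \approx 137.14$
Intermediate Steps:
$u{\left(B \right)} = B^{2}$
$H = - \frac{1}{7}$ ($H = \frac{1}{7} \left(-1\right) = - \frac{1}{7} \approx -0.14286$)
$S{\left(Y \right)} = \frac{6}{5} + \frac{Y}{5}$
$m{\left(j \right)} = j + j^{2}$ ($m{\left(j \right)} = j^{2} + j = j + j^{2}$)
$m{\left(-16 \right)} S{\left(u{\left(-2 \right)} \right)} \left(-2\right) H = - 16 \left(1 - 16\right) \left(\frac{6}{5} + \frac{\left(-2\right)^{2}}{5}\right) \left(-2\right) \left(- \frac{1}{7}\right) = \left(-16\right) \left(-15\right) \left(\frac{6}{5} + \frac{1}{5} \cdot 4\right) \left(-2\right) \left(- \frac{1}{7}\right) = 240 \left(\frac{6}{5} + \frac{4}{5}\right) \left(-2\right) \left(- \frac{1}{7}\right) = 240 \cdot 2 \left(-2\right) \left(- \frac{1}{7}\right) = 240 \left(\left(-4\right) \left(- \frac{1}{7}\right)\right) = 240 \cdot \frac{4}{7} = \frac{960}{7}$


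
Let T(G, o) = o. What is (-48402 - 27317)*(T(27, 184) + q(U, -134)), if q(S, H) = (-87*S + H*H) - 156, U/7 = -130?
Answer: -7356403726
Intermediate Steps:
U = -910 (U = 7*(-130) = -910)
q(S, H) = -156 + H² - 87*S (q(S, H) = (-87*S + H²) - 156 = (H² - 87*S) - 156 = -156 + H² - 87*S)
(-48402 - 27317)*(T(27, 184) + q(U, -134)) = (-48402 - 27317)*(184 + (-156 + (-134)² - 87*(-910))) = -75719*(184 + (-156 + 17956 + 79170)) = -75719*(184 + 96970) = -75719*97154 = -7356403726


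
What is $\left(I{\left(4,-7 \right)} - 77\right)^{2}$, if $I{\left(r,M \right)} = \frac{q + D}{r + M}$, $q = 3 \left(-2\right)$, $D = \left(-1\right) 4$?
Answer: $\frac{48841}{9} \approx 5426.8$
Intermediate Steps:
$D = -4$
$q = -6$
$I{\left(r,M \right)} = - \frac{10}{M + r}$ ($I{\left(r,M \right)} = \frac{-6 - 4}{r + M} = - \frac{10}{M + r}$)
$\left(I{\left(4,-7 \right)} - 77\right)^{2} = \left(- \frac{10}{-7 + 4} - 77\right)^{2} = \left(- \frac{10}{-3} - 77\right)^{2} = \left(\left(-10\right) \left(- \frac{1}{3}\right) - 77\right)^{2} = \left(\frac{10}{3} - 77\right)^{2} = \left(- \frac{221}{3}\right)^{2} = \frac{48841}{9}$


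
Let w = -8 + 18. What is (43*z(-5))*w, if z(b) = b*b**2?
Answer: -53750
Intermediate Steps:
w = 10
z(b) = b**3
(43*z(-5))*w = (43*(-5)**3)*10 = (43*(-125))*10 = -5375*10 = -53750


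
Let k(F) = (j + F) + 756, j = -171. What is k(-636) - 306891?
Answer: -306942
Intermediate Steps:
k(F) = 585 + F (k(F) = (-171 + F) + 756 = 585 + F)
k(-636) - 306891 = (585 - 636) - 306891 = -51 - 306891 = -306942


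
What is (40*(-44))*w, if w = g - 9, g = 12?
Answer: -5280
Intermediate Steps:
w = 3 (w = 12 - 9 = 3)
(40*(-44))*w = (40*(-44))*3 = -1760*3 = -5280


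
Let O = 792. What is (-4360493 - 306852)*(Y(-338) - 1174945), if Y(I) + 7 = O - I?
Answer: 5478632242590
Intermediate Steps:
Y(I) = 785 - I (Y(I) = -7 + (792 - I) = 785 - I)
(-4360493 - 306852)*(Y(-338) - 1174945) = (-4360493 - 306852)*((785 - 1*(-338)) - 1174945) = -4667345*((785 + 338) - 1174945) = -4667345*(1123 - 1174945) = -4667345*(-1173822) = 5478632242590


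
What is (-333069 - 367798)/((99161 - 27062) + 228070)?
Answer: -700867/300169 ≈ -2.3349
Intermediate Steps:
(-333069 - 367798)/((99161 - 27062) + 228070) = -700867/(72099 + 228070) = -700867/300169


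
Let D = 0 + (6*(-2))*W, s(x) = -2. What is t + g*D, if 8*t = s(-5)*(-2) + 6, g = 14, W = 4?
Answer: -2683/4 ≈ -670.75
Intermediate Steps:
D = -48 (D = 0 + (6*(-2))*4 = 0 - 12*4 = 0 - 48 = -48)
t = 5/4 (t = (-2*(-2) + 6)/8 = (4 + 6)/8 = (⅛)*10 = 5/4 ≈ 1.2500)
t + g*D = 5/4 + 14*(-48) = 5/4 - 672 = -2683/4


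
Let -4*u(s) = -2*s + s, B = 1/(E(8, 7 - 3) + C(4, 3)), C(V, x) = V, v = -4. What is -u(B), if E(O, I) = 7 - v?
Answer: -1/60 ≈ -0.016667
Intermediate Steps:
E(O, I) = 11 (E(O, I) = 7 - 1*(-4) = 7 + 4 = 11)
B = 1/15 (B = 1/(11 + 4) = 1/15 ≈ 0.066667)
u(s) = s/4 (u(s) = -(-2*s + s)/4 = -(-1)*s/4 = s/4)
-u(B) = -1/(4*15) = -1*1/60 = -1/60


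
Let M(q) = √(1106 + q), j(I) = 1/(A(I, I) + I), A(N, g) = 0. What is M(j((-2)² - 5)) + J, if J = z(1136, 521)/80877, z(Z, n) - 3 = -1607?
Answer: -1604/80877 + √1105 ≈ 33.222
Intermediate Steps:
z(Z, n) = -1604 (z(Z, n) = 3 - 1607 = -1604)
j(I) = 1/I (j(I) = 1/(0 + I) = 1/I)
J = -1604/80877 ≈ -0.019833
M(j((-2)² - 5)) + J = √(1106 + 1/((-2)² - 5)) - 1604/80877 = √(1106 + 1/(4 - 5)) - 1604/80877 = √(1106 + 1/(-1)) - 1604/80877 = √(1106 - 1) - 1604/80877 = √1105 - 1604/80877 = -1604/80877 + √1105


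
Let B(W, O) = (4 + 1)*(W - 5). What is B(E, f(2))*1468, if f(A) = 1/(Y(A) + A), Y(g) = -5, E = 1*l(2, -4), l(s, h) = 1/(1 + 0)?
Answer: -29360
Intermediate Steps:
l(s, h) = 1 (l(s, h) = 1/1 = 1)
E = 1 (E = 1*1 = 1)
f(A) = 1/(-5 + A)
B(W, O) = -25 + 5*W (B(W, O) = 5*(-5 + W) = -25 + 5*W)
B(E, f(2))*1468 = (-25 + 5*1)*1468 = (-25 + 5)*1468 = -20*1468 = -29360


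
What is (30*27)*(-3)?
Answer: -2430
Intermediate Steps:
(30*27)*(-3) = 810*(-3) = -2430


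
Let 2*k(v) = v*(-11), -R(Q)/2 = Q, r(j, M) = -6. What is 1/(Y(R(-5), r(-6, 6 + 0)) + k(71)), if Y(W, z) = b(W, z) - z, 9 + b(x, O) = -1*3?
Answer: -2/793 ≈ -0.0025221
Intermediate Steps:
b(x, O) = -12 (b(x, O) = -9 - 1*3 = -9 - 3 = -12)
R(Q) = -2*Q
Y(W, z) = -12 - z
k(v) = -11*v/2 (k(v) = (v*(-11))/2 = (-11*v)/2 = -11*v/2)
1/(Y(R(-5), r(-6, 6 + 0)) + k(71)) = 1/((-12 - 1*(-6)) - 11/2*71) = 1/((-12 + 6) - 781/2) = 1/(-6 - 781/2) = 1/(-793/2) = -2/793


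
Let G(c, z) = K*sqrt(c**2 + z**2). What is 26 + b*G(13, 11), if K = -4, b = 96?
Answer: 26 - 384*sqrt(290) ≈ -6513.3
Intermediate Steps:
G(c, z) = -4*sqrt(c**2 + z**2)
26 + b*G(13, 11) = 26 + 96*(-4*sqrt(13**2 + 11**2)) = 26 + 96*(-4*sqrt(169 + 121)) = 26 + 96*(-4*sqrt(290)) = 26 - 384*sqrt(290)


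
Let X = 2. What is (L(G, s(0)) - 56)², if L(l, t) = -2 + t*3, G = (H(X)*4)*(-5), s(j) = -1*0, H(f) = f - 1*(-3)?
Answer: 3364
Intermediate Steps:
H(f) = 3 + f (H(f) = f + 3 = 3 + f)
s(j) = 0
G = -100 (G = ((3 + 2)*4)*(-5) = (5*4)*(-5) = 20*(-5) = -100)
L(l, t) = -2 + 3*t
(L(G, s(0)) - 56)² = ((-2 + 3*0) - 56)² = ((-2 + 0) - 56)² = (-2 - 56)² = (-58)² = 3364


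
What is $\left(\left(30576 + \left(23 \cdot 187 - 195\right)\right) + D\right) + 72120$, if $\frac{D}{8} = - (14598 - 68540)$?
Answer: $538338$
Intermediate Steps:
$D = 431536$ ($D = 8 \left(- (14598 - 68540)\right) = 8 \left(\left(-1\right) \left(-53942\right)\right) = 8 \cdot 53942 = 431536$)
$\left(\left(30576 + \left(23 \cdot 187 - 195\right)\right) + D\right) + 72120 = \left(\left(30576 + \left(23 \cdot 187 - 195\right)\right) + 431536\right) + 72120 = \left(\left(30576 + \left(4301 - 195\right)\right) + 431536\right) + 72120 = \left(\left(30576 + 4106\right) + 431536\right) + 72120 = \left(34682 + 431536\right) + 72120 = 466218 + 72120 = 538338$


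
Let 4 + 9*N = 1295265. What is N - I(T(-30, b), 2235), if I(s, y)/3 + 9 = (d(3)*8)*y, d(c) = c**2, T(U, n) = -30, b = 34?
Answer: -3049336/9 ≈ -3.3882e+5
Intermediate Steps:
N = 1295261/9 (N = -4/9 + (1/9)*1295265 = -4/9 + 431755/3 = 1295261/9 ≈ 1.4392e+5)
I(s, y) = -27 + 216*y (I(s, y) = -27 + 3*((3**2*8)*y) = -27 + 3*((9*8)*y) = -27 + 3*(72*y) = -27 + 216*y)
N - I(T(-30, b), 2235) = 1295261/9 - (-27 + 216*2235) = 1295261/9 - (-27 + 482760) = 1295261/9 - 1*482733 = 1295261/9 - 482733 = -3049336/9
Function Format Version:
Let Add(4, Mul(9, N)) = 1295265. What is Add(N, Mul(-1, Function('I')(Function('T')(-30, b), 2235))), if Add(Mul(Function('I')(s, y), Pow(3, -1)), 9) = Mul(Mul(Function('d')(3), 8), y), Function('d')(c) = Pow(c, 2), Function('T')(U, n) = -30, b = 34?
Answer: Rational(-3049336, 9) ≈ -3.3882e+5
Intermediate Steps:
N = Rational(1295261, 9) (N = Add(Rational(-4, 9), Mul(Rational(1, 9), 1295265)) = Add(Rational(-4, 9), Rational(431755, 3)) = Rational(1295261, 9) ≈ 1.4392e+5)
Function('I')(s, y) = Add(-27, Mul(216, y)) (Function('I')(s, y) = Add(-27, Mul(3, Mul(Mul(Pow(3, 2), 8), y))) = Add(-27, Mul(3, Mul(Mul(9, 8), y))) = Add(-27, Mul(3, Mul(72, y))) = Add(-27, Mul(216, y)))
Add(N, Mul(-1, Function('I')(Function('T')(-30, b), 2235))) = Add(Rational(1295261, 9), Mul(-1, Add(-27, Mul(216, 2235)))) = Add(Rational(1295261, 9), Mul(-1, Add(-27, 482760))) = Add(Rational(1295261, 9), Mul(-1, 482733)) = Add(Rational(1295261, 9), -482733) = Rational(-3049336, 9)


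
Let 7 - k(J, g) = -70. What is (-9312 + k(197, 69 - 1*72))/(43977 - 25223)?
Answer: -9235/18754 ≈ -0.49243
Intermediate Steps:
k(J, g) = 77 (k(J, g) = 7 - 1*(-70) = 7 + 70 = 77)
(-9312 + k(197, 69 - 1*72))/(43977 - 25223) = (-9312 + 77)/(43977 - 25223) = -9235/18754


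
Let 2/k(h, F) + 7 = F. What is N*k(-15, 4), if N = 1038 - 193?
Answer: -1690/3 ≈ -563.33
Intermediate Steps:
k(h, F) = 2/(-7 + F)
N = 845
N*k(-15, 4) = 845*(2/(-7 + 4)) = 845*(2/(-3)) = 845*(2*(-⅓)) = 845*(-⅔) = -1690/3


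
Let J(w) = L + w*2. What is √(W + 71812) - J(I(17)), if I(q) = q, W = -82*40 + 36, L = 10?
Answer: -44 + 2*√17142 ≈ 217.85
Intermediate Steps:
W = -3244 (W = -3280 + 36 = -3244)
J(w) = 10 + 2*w (J(w) = 10 + w*2 = 10 + 2*w)
√(W + 71812) - J(I(17)) = √(-3244 + 71812) - (10 + 2*17) = √68568 - (10 + 34) = 2*√17142 - 1*44 = 2*√17142 - 44 = -44 + 2*√17142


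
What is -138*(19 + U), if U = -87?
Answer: 9384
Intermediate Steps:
-138*(19 + U) = -138*(19 - 87) = -138*(-68) = 9384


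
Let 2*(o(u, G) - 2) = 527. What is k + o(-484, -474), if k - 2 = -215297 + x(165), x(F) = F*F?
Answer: -375609/2 ≈ -1.8780e+5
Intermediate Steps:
x(F) = F²
o(u, G) = 531/2 (o(u, G) = 2 + (½)*527 = 2 + 527/2 = 531/2)
k = -188070 (k = 2 + (-215297 + 165²) = 2 + (-215297 + 27225) = 2 - 188072 = -188070)
k + o(-484, -474) = -188070 + 531/2 = -375609/2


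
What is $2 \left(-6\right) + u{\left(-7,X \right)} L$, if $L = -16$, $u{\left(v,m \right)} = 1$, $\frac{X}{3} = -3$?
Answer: $-28$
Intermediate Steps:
$X = -9$ ($X = 3 \left(-3\right) = -9$)
$2 \left(-6\right) + u{\left(-7,X \right)} L = 2 \left(-6\right) + 1 \left(-16\right) = -12 - 16 = -28$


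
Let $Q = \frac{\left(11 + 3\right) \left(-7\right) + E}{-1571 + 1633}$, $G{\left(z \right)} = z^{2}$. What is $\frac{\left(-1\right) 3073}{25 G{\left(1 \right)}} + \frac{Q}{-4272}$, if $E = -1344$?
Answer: $- \frac{406945511}{3310800} \approx -122.91$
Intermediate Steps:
$Q = - \frac{721}{31}$ ($Q = \frac{\left(11 + 3\right) \left(-7\right) - 1344}{-1571 + 1633} = \frac{14 \left(-7\right) - 1344}{62} = \left(-98 - 1344\right) \frac{1}{62} = \left(-1442\right) \frac{1}{62} = - \frac{721}{31} \approx -23.258$)
$\frac{\left(-1\right) 3073}{25 G{\left(1 \right)}} + \frac{Q}{-4272} = \frac{\left(-1\right) 3073}{25 \cdot 1^{2}} - \frac{721}{31 \left(-4272\right)} = - \frac{3073}{25 \cdot 1} - - \frac{721}{132432} = - \frac{3073}{25} + \frac{721}{132432} = - \frac{406945511}{3310800}$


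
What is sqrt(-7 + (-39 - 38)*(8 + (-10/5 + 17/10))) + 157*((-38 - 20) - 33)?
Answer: -14287 + I*sqrt(59990)/10 ≈ -14287.0 + 24.493*I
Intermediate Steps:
sqrt(-7 + (-39 - 38)*(8 + (-10/5 + 17/10))) + 157*((-38 - 20) - 33) = sqrt(-7 - 77*(8 + (-10*1/5 + 17*(1/10)))) + 157*(-58 - 33) = sqrt(-7 - 77*(8 + (-2 + 17/10))) + 157*(-91) = sqrt(-7 - 77*(8 - 3/10)) - 14287 = sqrt(-7 - 77*77/10) - 14287 = sqrt(-7 - 5929/10) - 14287 = sqrt(-5999/10) - 14287 = I*sqrt(59990)/10 - 14287 = -14287 + I*sqrt(59990)/10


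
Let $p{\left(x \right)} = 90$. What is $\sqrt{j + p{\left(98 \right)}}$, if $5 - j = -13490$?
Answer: $\sqrt{13585} \approx 116.55$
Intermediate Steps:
$j = 13495$ ($j = 5 - -13490 = 5 + 13490 = 13495$)
$\sqrt{j + p{\left(98 \right)}} = \sqrt{13495 + 90} = \sqrt{13585}$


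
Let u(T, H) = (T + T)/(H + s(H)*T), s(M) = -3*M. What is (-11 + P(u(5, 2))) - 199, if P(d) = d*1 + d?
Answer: -1475/7 ≈ -210.71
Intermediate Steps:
u(T, H) = 2*T/(H - 3*H*T) (u(T, H) = (T + T)/(H + (-3*H)*T) = (2*T)/(H - 3*H*T) = 2*T/(H - 3*H*T))
P(d) = 2*d (P(d) = d + d = 2*d)
(-11 + P(u(5, 2))) - 199 = (-11 + 2*(2*5/(2*(1 - 3*5)))) - 199 = (-11 + 2*(2*5*(1/2)/(1 - 15))) - 199 = (-11 + 2*(2*5*(1/2)/(-14))) - 199 = (-11 + 2*(2*5*(1/2)*(-1/14))) - 199 = (-11 + 2*(-5/14)) - 199 = (-11 - 5/7) - 199 = -82/7 - 199 = -1475/7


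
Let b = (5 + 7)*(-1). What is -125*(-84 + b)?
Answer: 12000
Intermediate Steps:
b = -12 (b = 12*(-1) = -12)
-125*(-84 + b) = -125*(-84 - 12) = -125*(-96) = 12000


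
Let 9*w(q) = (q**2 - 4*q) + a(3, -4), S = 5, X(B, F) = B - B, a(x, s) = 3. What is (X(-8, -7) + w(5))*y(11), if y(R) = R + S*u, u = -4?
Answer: -8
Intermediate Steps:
X(B, F) = 0
y(R) = -20 + R (y(R) = R + 5*(-4) = R - 20 = -20 + R)
w(q) = 1/3 - 4*q/9 + q**2/9 (w(q) = ((q**2 - 4*q) + 3)/9 = (3 + q**2 - 4*q)/9 = 1/3 - 4*q/9 + q**2/9)
(X(-8, -7) + w(5))*y(11) = (0 + (1/3 - 4/9*5 + (1/9)*5**2))*(-20 + 11) = (0 + (1/3 - 20/9 + (1/9)*25))*(-9) = (0 + (1/3 - 20/9 + 25/9))*(-9) = (0 + 8/9)*(-9) = (8/9)*(-9) = -8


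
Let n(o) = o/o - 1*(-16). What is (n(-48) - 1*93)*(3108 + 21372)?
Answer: -1860480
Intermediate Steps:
n(o) = 17 (n(o) = 1 + 16 = 17)
(n(-48) - 1*93)*(3108 + 21372) = (17 - 1*93)*(3108 + 21372) = (17 - 93)*24480 = -76*24480 = -1860480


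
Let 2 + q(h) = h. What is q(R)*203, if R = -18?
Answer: -4060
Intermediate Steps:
q(h) = -2 + h
q(R)*203 = (-2 - 18)*203 = -20*203 = -4060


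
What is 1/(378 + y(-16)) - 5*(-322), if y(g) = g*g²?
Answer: 5985979/3718 ≈ 1610.0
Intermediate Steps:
y(g) = g³
1/(378 + y(-16)) - 5*(-322) = 1/(378 + (-16)³) - 5*(-322) = 1/(378 - 4096) + 1610 = 1/(-3718) + 1610 = -1/3718 + 1610 = 5985979/3718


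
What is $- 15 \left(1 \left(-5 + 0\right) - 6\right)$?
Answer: $165$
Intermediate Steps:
$- 15 \left(1 \left(-5 + 0\right) - 6\right) = - 15 \left(1 \left(-5\right) - 6\right) = - 15 \left(-5 - 6\right) = \left(-15\right) \left(-11\right) = 165$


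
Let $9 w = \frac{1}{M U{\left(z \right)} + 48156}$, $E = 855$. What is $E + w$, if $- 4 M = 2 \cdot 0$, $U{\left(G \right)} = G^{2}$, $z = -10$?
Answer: $\frac{370560421}{433404} \approx 855.0$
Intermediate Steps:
$M = 0$ ($M = - \frac{2 \cdot 0}{4} = \left(- \frac{1}{4}\right) 0 = 0$)
$w = \frac{1}{433404}$ ($w = \frac{1}{9 \left(0 \left(-10\right)^{2} + 48156\right)} = \frac{1}{9 \left(0 \cdot 100 + 48156\right)} = \frac{1}{9 \left(0 + 48156\right)} = \frac{1}{9 \cdot 48156} = \frac{1}{9} \cdot \frac{1}{48156} = \frac{1}{433404} \approx 2.3073 \cdot 10^{-6}$)
$E + w = 855 + \frac{1}{433404} = \frac{370560421}{433404}$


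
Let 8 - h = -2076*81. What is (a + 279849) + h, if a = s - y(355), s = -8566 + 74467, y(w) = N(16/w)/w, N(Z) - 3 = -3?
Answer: 513914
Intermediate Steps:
N(Z) = 0 (N(Z) = 3 - 3 = 0)
h = 168164 (h = 8 - (-2076)*81 = 8 - 1*(-168156) = 8 + 168156 = 168164)
y(w) = 0 (y(w) = 0/w = 0)
s = 65901
a = 65901 (a = 65901 - 1*0 = 65901 + 0 = 65901)
(a + 279849) + h = (65901 + 279849) + 168164 = 345750 + 168164 = 513914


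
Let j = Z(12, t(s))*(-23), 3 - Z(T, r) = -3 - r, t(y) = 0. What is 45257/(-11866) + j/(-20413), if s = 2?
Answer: -922193633/242220658 ≈ -3.8072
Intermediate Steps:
Z(T, r) = 6 + r (Z(T, r) = 3 - (-3 - r) = 3 + (3 + r) = 6 + r)
j = -138 (j = (6 + 0)*(-23) = 6*(-23) = -138)
45257/(-11866) + j/(-20413) = 45257/(-11866) - 138/(-20413) = 45257*(-1/11866) - 138*(-1/20413) = -45257/11866 + 138/20413 = -922193633/242220658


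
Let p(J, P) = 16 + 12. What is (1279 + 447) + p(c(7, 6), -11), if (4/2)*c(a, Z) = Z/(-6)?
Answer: 1754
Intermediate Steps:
c(a, Z) = -Z/12 (c(a, Z) = (Z/(-6))/2 = (Z*(-⅙))/2 = (-Z/6)/2 = -Z/12)
p(J, P) = 28
(1279 + 447) + p(c(7, 6), -11) = (1279 + 447) + 28 = 1726 + 28 = 1754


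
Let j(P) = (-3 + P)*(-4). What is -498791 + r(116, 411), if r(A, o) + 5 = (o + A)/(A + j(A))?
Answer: -167595983/336 ≈ -4.9880e+5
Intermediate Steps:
j(P) = 12 - 4*P
r(A, o) = -5 + (A + o)/(12 - 3*A) (r(A, o) = -5 + (o + A)/(A + (12 - 4*A)) = -5 + (A + o)/(12 - 3*A))
-498791 + r(116, 411) = -498791 + (60 - 1*411 - 16*116)/(3*(-4 + 116)) = -498791 + (⅓)*(60 - 411 - 1856)/112 = -498791 + (⅓)*(1/112)*(-2207) = -498791 - 2207/336 = -167595983/336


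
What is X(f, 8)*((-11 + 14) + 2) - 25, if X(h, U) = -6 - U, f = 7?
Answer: -95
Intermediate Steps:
X(f, 8)*((-11 + 14) + 2) - 25 = (-6 - 1*8)*((-11 + 14) + 2) - 25 = (-6 - 8)*(3 + 2) - 25 = -14*5 - 25 = -70 - 25 = -95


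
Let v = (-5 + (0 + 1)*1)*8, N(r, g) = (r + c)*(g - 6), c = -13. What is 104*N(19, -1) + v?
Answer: -4400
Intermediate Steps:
N(r, g) = (-13 + r)*(-6 + g) (N(r, g) = (r - 13)*(g - 6) = (-13 + r)*(-6 + g))
v = -32 (v = (-5 + 1*1)*8 = (-5 + 1)*8 = -4*8 = -32)
104*N(19, -1) + v = 104*(78 - 13*(-1) - 6*19 - 1*19) - 32 = 104*(78 + 13 - 114 - 19) - 32 = 104*(-42) - 32 = -4368 - 32 = -4400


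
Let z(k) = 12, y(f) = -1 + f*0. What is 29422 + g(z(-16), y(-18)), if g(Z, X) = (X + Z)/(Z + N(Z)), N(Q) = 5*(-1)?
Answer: 205965/7 ≈ 29424.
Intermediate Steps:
N(Q) = -5
y(f) = -1 (y(f) = -1 + 0 = -1)
g(Z, X) = (X + Z)/(-5 + Z) (g(Z, X) = (X + Z)/(Z - 5) = (X + Z)/(-5 + Z))
29422 + g(z(-16), y(-18)) = 29422 + (-1 + 12)/(-5 + 12) = 29422 + 11/7 = 205965/7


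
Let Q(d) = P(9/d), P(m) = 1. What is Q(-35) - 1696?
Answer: -1695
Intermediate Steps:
Q(d) = 1
Q(-35) - 1696 = 1 - 1696 = -1695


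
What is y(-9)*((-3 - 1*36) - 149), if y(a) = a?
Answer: 1692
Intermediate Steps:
y(-9)*((-3 - 1*36) - 149) = -9*((-3 - 1*36) - 149) = -9*((-3 - 36) - 149) = -9*(-39 - 149) = -9*(-188) = 1692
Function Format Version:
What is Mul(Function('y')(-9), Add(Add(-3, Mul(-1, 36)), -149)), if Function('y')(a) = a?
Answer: 1692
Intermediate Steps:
Mul(Function('y')(-9), Add(Add(-3, Mul(-1, 36)), -149)) = Mul(-9, Add(Add(-3, Mul(-1, 36)), -149)) = Mul(-9, Add(Add(-3, -36), -149)) = Mul(-9, Add(-39, -149)) = Mul(-9, -188) = 1692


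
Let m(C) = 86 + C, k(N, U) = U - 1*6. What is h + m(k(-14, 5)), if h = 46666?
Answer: 46751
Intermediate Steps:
k(N, U) = -6 + U (k(N, U) = U - 6 = -6 + U)
h + m(k(-14, 5)) = 46666 + (86 + (-6 + 5)) = 46666 + (86 - 1) = 46666 + 85 = 46751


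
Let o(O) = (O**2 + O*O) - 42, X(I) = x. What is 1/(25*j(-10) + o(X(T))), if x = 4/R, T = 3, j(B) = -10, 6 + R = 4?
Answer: -1/284 ≈ -0.0035211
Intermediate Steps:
R = -2 (R = -6 + 4 = -2)
x = -2 (x = 4/(-2) = 4*(-1/2) = -2)
X(I) = -2
o(O) = -42 + 2*O**2 (o(O) = (O**2 + O**2) - 42 = 2*O**2 - 42 = -42 + 2*O**2)
1/(25*j(-10) + o(X(T))) = 1/(25*(-10) + (-42 + 2*(-2)**2)) = 1/(-250 + (-42 + 2*4)) = 1/(-250 + (-42 + 8)) = 1/(-250 - 34) = 1/(-284) = -1/284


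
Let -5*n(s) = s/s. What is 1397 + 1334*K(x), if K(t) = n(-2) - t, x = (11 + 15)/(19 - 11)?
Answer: -32053/10 ≈ -3205.3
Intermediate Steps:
x = 13/4 (x = 26/8 = 26*(⅛) = 13/4 ≈ 3.2500)
n(s) = -⅕ (n(s) = -s/(5*s) = -⅕*1 = -⅕)
K(t) = -⅕ - t
1397 + 1334*K(x) = 1397 + 1334*(-⅕ - 1*13/4) = 1397 + 1334*(-⅕ - 13/4) = 1397 + 1334*(-69/20) = 1397 - 46023/10 = -32053/10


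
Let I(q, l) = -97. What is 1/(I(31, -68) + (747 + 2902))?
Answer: 1/3552 ≈ 0.00028153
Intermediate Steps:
1/(I(31, -68) + (747 + 2902)) = 1/(-97 + (747 + 2902)) = 1/(-97 + 3649) = 1/3552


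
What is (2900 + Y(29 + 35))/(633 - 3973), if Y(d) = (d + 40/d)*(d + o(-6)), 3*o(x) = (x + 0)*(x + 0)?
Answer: -15623/6680 ≈ -2.3388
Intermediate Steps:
o(x) = x²/3 (o(x) = ((x + 0)*(x + 0))/3 = (x*x)/3 = x²/3)
Y(d) = (12 + d)*(d + 40/d) (Y(d) = (d + 40/d)*(d + (⅓)*(-6)²) = (d + 40/d)*(d + (⅓)*36) = (d + 40/d)*(d + 12) = (d + 40/d)*(12 + d) = (12 + d)*(d + 40/d))
(2900 + Y(29 + 35))/(633 - 3973) = (2900 + (40 + (29 + 35)² + 12*(29 + 35) + 480/(29 + 35)))/(633 - 3973) = (2900 + (40 + 64² + 12*64 + 480/64))/(-3340) = (2900 + (40 + 4096 + 768 + 480*(1/64)))*(-1/3340) = (2900 + (40 + 4096 + 768 + 15/2))*(-1/3340) = (2900 + 9823/2)*(-1/3340) = (15623/2)*(-1/3340) = -15623/6680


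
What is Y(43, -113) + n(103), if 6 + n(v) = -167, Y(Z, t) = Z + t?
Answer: -243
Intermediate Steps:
n(v) = -173 (n(v) = -6 - 167 = -173)
Y(43, -113) + n(103) = (43 - 113) - 173 = -70 - 173 = -243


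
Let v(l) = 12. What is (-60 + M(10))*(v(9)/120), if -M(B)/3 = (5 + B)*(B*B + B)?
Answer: -501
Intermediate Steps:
M(B) = -3*(5 + B)*(B + B²) (M(B) = -3*(5 + B)*(B*B + B) = -3*(5 + B)*(B² + B) = -3*(5 + B)*(B + B²))
(-60 + M(10))*(v(9)/120) = (-60 - 3*10*(5 + 10² + 6*10))*(12/120) = (-60 - 3*10*(5 + 100 + 60))*(12*(1/120)) = (-60 - 3*10*165)*(⅒) = (-60 - 4950)*(⅒) = -5010*⅒ = -501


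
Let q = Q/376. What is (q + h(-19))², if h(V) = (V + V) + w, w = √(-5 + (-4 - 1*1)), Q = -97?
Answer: 205514465/141376 - 14385*I*√10/188 ≈ 1453.7 - 241.96*I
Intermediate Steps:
w = I*√10 (w = √(-5 + (-4 - 1)) = √(-5 - 5) = √(-10) = I*√10 ≈ 3.1623*I)
h(V) = 2*V + I*√10 (h(V) = (V + V) + I*√10 = 2*V + I*√10)
q = -97/376 ≈ -0.25798
(q + h(-19))² = (-97/376 + (2*(-19) + I*√10))² = (-97/376 + (-38 + I*√10))² = (-14385/376 + I*√10)²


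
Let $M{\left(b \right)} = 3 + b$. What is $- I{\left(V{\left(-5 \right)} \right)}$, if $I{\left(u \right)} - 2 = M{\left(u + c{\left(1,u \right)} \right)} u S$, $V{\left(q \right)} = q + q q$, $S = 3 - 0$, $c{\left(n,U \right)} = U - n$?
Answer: $-2522$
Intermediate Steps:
$S = 3$ ($S = 3 + 0 = 3$)
$V{\left(q \right)} = q + q^{2}$
$I{\left(u \right)} = 2 + 3 u \left(2 + 2 u\right)$ ($I{\left(u \right)} = 2 + \left(3 + \left(u + \left(u - 1\right)\right)\right) u 3 = 2 + \left(3 + \left(u + \left(-1 + u\right)\right)\right) u 3 = 2 + \left(3 + \left(-1 + 2 u\right)\right) u 3 = 2 + \left(2 + 2 u\right) u 3 = 2 + u \left(2 + 2 u\right) 3 = 2 + 3 u \left(2 + 2 u\right)$)
$- I{\left(V{\left(-5 \right)} \right)} = - (2 + 6 \left(- 5 \left(1 - 5\right)\right) \left(1 - 5 \left(1 - 5\right)\right)) = - (2 + 6 \left(\left(-5\right) \left(-4\right)\right) \left(1 - -20\right)) = - (2 + 6 \cdot 20 \left(1 + 20\right)) = - (2 + 6 \cdot 20 \cdot 21) = - (2 + 2520) = \left(-1\right) 2522 = -2522$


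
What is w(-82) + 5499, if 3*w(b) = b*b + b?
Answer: 7713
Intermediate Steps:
w(b) = b/3 + b²/3 (w(b) = (b*b + b)/3 = (b² + b)/3 = (b + b²)/3 = b/3 + b²/3)
w(-82) + 5499 = (⅓)*(-82)*(1 - 82) + 5499 = (⅓)*(-82)*(-81) + 5499 = 2214 + 5499 = 7713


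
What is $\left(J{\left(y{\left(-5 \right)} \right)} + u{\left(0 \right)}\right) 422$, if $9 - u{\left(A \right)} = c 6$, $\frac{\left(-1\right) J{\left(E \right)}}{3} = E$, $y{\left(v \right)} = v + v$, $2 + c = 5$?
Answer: $8862$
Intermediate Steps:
$c = 3$ ($c = -2 + 5 = 3$)
$y{\left(v \right)} = 2 v$
$J{\left(E \right)} = - 3 E$
$u{\left(A \right)} = -9$ ($u{\left(A \right)} = 9 - 3 \cdot 6 = 9 - 18 = -9$)
$\left(J{\left(y{\left(-5 \right)} \right)} + u{\left(0 \right)}\right) 422 = \left(- 3 \cdot 2 \left(-5\right) - 9\right) 422 = \left(\left(-3\right) \left(-10\right) - 9\right) 422 = \left(30 - 9\right) 422 = 21 \cdot 422 = 8862$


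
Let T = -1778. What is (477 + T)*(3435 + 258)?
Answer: -4804593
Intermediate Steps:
(477 + T)*(3435 + 258) = (477 - 1778)*(3435 + 258) = -1301*3693 = -4804593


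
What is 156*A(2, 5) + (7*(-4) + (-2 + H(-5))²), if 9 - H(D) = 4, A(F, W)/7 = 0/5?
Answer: -19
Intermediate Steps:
A(F, W) = 0 (A(F, W) = 7*(0/5) = 7*(0*(⅕)) = 7*0 = 0)
H(D) = 5 (H(D) = 9 - 1*4 = 9 - 4 = 5)
156*A(2, 5) + (7*(-4) + (-2 + H(-5))²) = 156*0 + (7*(-4) + (-2 + 5)²) = 0 + (-28 + 3²) = 0 + (-28 + 9) = 0 - 19 = -19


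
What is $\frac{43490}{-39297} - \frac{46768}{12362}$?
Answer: $- \frac{1187732738}{242894757} \approx -4.8899$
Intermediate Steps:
$\frac{43490}{-39297} - \frac{46768}{12362} = 43490 \left(- \frac{1}{39297}\right) - \frac{23384}{6181} = - \frac{43490}{39297} - \frac{23384}{6181} = - \frac{1187732738}{242894757}$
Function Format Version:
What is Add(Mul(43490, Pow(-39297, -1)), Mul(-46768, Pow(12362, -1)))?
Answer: Rational(-1187732738, 242894757) ≈ -4.8899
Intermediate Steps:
Add(Mul(43490, Pow(-39297, -1)), Mul(-46768, Pow(12362, -1))) = Add(Mul(43490, Rational(-1, 39297)), Mul(-46768, Rational(1, 12362))) = Add(Rational(-43490, 39297), Rational(-23384, 6181)) = Rational(-1187732738, 242894757)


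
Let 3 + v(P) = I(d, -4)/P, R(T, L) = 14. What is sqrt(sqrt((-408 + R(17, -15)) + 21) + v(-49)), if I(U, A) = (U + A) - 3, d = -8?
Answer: sqrt(-132 + 49*I*sqrt(373))/7 ≈ 2.8988 + 3.3312*I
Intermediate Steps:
I(U, A) = -3 + A + U (I(U, A) = (A + U) - 3 = -3 + A + U)
v(P) = -3 - 15/P (v(P) = -3 + (-3 - 4 - 8)/P = -3 - 15/P)
sqrt(sqrt((-408 + R(17, -15)) + 21) + v(-49)) = sqrt(sqrt((-408 + 14) + 21) + (-3 - 15/(-49))) = sqrt(sqrt(-394 + 21) + (-3 - 15*(-1/49))) = sqrt(sqrt(-373) + (-3 + 15/49)) = sqrt(I*sqrt(373) - 132/49) = sqrt(-132/49 + I*sqrt(373))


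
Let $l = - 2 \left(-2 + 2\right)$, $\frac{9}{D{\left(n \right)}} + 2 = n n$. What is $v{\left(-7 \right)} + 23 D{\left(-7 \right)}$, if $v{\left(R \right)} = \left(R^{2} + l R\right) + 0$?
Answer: $\frac{2510}{47} \approx 53.404$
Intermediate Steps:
$D{\left(n \right)} = \frac{9}{-2 + n^{2}}$ ($D{\left(n \right)} = \frac{9}{-2 + n n} = \frac{9}{-2 + n^{2}}$)
$l = 0$ ($l = \left(-2\right) 0 = 0$)
$v{\left(R \right)} = R^{2}$ ($v{\left(R \right)} = \left(R^{2} + 0 R\right) + 0 = \left(R^{2} + 0\right) + 0 = R^{2} + 0 = R^{2}$)
$v{\left(-7 \right)} + 23 D{\left(-7 \right)} = \left(-7\right)^{2} + 23 \frac{9}{-2 + \left(-7\right)^{2}} = 49 + 23 \frac{9}{-2 + 49} = 49 + 23 \cdot \frac{9}{47} = 49 + \frac{207}{47} = \frac{2510}{47}$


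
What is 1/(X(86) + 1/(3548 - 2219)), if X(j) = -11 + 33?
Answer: 1329/29239 ≈ 0.045453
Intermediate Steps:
X(j) = 22
1/(X(86) + 1/(3548 - 2219)) = 1/(22 + 1/(3548 - 2219)) = 1/(22 + 1/1329) = 1/(29239/1329) = 1329/29239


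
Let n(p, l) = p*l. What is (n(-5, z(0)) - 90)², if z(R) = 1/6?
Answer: 297025/36 ≈ 8250.7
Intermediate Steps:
z(R) = ⅙
n(p, l) = l*p
(n(-5, z(0)) - 90)² = ((⅙)*(-5) - 90)² = (-⅚ - 90)² = (-545/6)² = 297025/36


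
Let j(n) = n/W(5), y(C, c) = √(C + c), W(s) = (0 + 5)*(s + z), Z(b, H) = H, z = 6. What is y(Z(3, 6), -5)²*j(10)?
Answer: 2/11 ≈ 0.18182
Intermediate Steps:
W(s) = 30 + 5*s (W(s) = (0 + 5)*(s + 6) = 5*(6 + s) = 30 + 5*s)
j(n) = n/55 (j(n) = n/(30 + 5*5) = n/(30 + 25) = n/55)
y(Z(3, 6), -5)²*j(10) = (√(6 - 5))²*((1/55)*10) = (√1)²*(2/11) = 1²*(2/11) = 1*(2/11) = 2/11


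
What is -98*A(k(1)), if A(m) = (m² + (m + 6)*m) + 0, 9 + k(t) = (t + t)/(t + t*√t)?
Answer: -7840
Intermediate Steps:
k(t) = -9 + 2*t/(t + t^(3/2)) (k(t) = -9 + (t + t)/(t + t*√t) = -9 + (2*t)/(t + t^(3/2)) = -9 + 2*t/(t + t^(3/2)))
A(m) = m² + m*(6 + m) (A(m) = (m² + (6 + m)*m) + 0 = (m² + m*(6 + m)) + 0 = m² + m*(6 + m))
-98*A(k(1)) = -196*(-9*1^(3/2) - 7*1)/(1 + 1^(3/2))*(3 + (-9*1^(3/2) - 7*1)/(1 + 1^(3/2))) = -196*(-9*1 - 7)/(1 + 1)*(3 + (-9*1 - 7)/(1 + 1)) = -196*(-9 - 7)/2*(3 + (-9 - 7)/2) = -196*(½)*(-16)*(3 + (½)*(-16)) = -196*(-8)*(3 - 8) = -196*(-8)*(-5) = -98*80 = -7840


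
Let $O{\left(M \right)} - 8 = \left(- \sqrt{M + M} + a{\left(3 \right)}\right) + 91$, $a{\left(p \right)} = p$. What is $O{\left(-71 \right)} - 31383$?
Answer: $-31281 - i \sqrt{142} \approx -31281.0 - 11.916 i$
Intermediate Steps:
$O{\left(M \right)} = 102 - \sqrt{2} \sqrt{M}$ ($O{\left(M \right)} = 8 - \left(-94 + \sqrt{M + M}\right) = 8 + \left(\left(- \sqrt{2 M} + 3\right) + 91\right) = 8 + \left(\left(- \sqrt{2} \sqrt{M} + 3\right) + 91\right) = 8 + \left(\left(3 - \sqrt{2} \sqrt{M}\right) + 91\right) = 8 - \left(-94 + \sqrt{2} \sqrt{M}\right) = 102 - \sqrt{2} \sqrt{M}$)
$O{\left(-71 \right)} - 31383 = \left(102 - \sqrt{2} \sqrt{-71}\right) - 31383 = \left(102 - \sqrt{2} i \sqrt{71}\right) - 31383 = \left(102 - i \sqrt{142}\right) - 31383 = -31281 - i \sqrt{142}$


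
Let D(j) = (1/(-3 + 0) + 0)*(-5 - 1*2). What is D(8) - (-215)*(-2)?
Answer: -1283/3 ≈ -427.67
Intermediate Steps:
D(j) = 7/3 (D(j) = (1/(-3) + 0)*(-5 - 2) = (-1/3 + 0)*(-7) = -1/3*(-7) = 7/3)
D(8) - (-215)*(-2) = 7/3 - (-215)*(-2) = 7/3 - 43*10 = 7/3 - 430 = -1283/3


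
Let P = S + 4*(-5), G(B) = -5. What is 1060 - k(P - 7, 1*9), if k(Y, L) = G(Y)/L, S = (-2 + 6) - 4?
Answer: 9545/9 ≈ 1060.6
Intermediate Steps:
S = 0 (S = 4 - 4 = 0)
P = -20 (P = 0 + 4*(-5) = 0 - 20 = -20)
k(Y, L) = -5/L
1060 - k(P - 7, 1*9) = 1060 - (-5)/(1*9) = 1060 - (-5)/9 = 1060 - 1*(-5/9) = 1060 + 5/9 = 9545/9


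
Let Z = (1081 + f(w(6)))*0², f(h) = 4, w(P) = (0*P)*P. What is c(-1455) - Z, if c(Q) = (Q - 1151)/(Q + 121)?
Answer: 1303/667 ≈ 1.9535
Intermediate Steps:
c(Q) = (-1151 + Q)/(121 + Q)
w(P) = 0 (w(P) = 0*P = 0)
Z = 0 (Z = (1081 + 4)*0² = 1085*0 = 0)
c(-1455) - Z = (-1151 - 1455)/(121 - 1455) - 1*0 = -2606/(-1334) + 0 = -1/1334*(-2606) + 0 = 1303/667 + 0 = 1303/667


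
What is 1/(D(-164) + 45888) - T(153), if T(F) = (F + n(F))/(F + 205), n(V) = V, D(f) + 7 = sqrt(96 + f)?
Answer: 2*(-153*sqrt(17) + 3509807*I)/(179*(-45881*I + 2*sqrt(17))) ≈ -0.85473 - 3.9173e-9*I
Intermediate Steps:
D(f) = -7 + sqrt(96 + f)
T(F) = 2*F/(205 + F) (T(F) = (F + F)/(F + 205) = (2*F)/(205 + F) = 2*F/(205 + F))
1/(D(-164) + 45888) - T(153) = 1/((-7 + sqrt(96 - 164)) + 45888) - 2*153/(205 + 153) = 1/((-7 + sqrt(-68)) + 45888) - 2*153/358 = 1/((-7 + 2*I*sqrt(17)) + 45888) - 2*153/358 = 1/(45881 + 2*I*sqrt(17)) - 1*153/179 = 1/(45881 + 2*I*sqrt(17)) - 153/179 = -153/179 + 1/(45881 + 2*I*sqrt(17))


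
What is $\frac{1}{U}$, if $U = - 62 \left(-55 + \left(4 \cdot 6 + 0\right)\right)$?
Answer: $\frac{1}{1922} \approx 0.00052029$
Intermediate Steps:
$U = 1922$ ($U = - 62 \left(-55 + \left(24 + 0\right)\right) = - 62 \left(-55 + 24\right) = \left(-62\right) \left(-31\right) = 1922$)
$\frac{1}{U} = \frac{1}{1922}$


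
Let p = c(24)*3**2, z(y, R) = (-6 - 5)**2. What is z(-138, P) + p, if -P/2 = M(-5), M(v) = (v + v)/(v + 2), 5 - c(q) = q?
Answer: -50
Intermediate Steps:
c(q) = 5 - q
M(v) = 2*v/(2 + v) (M(v) = (2*v)/(2 + v) = 2*v/(2 + v))
P = -20/3 (P = -4*(-5)/(2 - 5) = -4*(-5)/(-3) = -4*(-5)*(-1)/3 = -2*10/3 = -20/3 ≈ -6.6667)
z(y, R) = 121 (z(y, R) = (-11)**2 = 121)
p = -171 (p = (5 - 1*24)*3**2 = (5 - 24)*9 = -19*9 = -171)
z(-138, P) + p = 121 - 171 = -50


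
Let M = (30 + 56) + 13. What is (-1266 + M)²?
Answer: 1361889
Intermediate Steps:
M = 99 (M = 86 + 13 = 99)
(-1266 + M)² = (-1266 + 99)² = (-1167)² = 1361889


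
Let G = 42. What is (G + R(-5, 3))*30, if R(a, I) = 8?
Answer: 1500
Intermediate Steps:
(G + R(-5, 3))*30 = (42 + 8)*30 = 50*30 = 1500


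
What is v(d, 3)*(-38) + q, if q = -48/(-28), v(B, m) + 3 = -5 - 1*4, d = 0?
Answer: 3204/7 ≈ 457.71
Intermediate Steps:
v(B, m) = -12 (v(B, m) = -3 + (-5 - 1*4) = -3 + (-5 - 4) = -3 - 9 = -12)
q = 12/7 (q = -48*(-1/28) = 12/7 ≈ 1.7143)
v(d, 3)*(-38) + q = -12*(-38) + 12/7 = 456 + 12/7 = 3204/7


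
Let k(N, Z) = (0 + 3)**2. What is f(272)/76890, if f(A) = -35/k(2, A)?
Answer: -7/138402 ≈ -5.0577e-5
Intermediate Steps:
k(N, Z) = 9 (k(N, Z) = 3**2 = 9)
f(A) = -35/9
f(272)/76890 = -35/9/76890 = -35/9*1/76890 = -7/138402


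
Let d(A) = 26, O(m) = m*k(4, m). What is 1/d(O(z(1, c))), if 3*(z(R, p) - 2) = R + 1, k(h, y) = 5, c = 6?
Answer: 1/26 ≈ 0.038462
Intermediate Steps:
z(R, p) = 7/3 + R/3 (z(R, p) = 2 + (R + 1)/3 = 2 + (1 + R)/3 = 2 + (⅓ + R/3) = 7/3 + R/3)
O(m) = 5*m (O(m) = m*5 = 5*m)
1/d(O(z(1, c))) = 1/26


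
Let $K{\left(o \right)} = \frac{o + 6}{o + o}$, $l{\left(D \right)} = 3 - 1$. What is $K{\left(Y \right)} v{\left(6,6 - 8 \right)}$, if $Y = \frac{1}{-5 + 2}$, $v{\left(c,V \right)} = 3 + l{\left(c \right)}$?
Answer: $- \frac{85}{2} \approx -42.5$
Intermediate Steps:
$l{\left(D \right)} = 2$ ($l{\left(D \right)} = 3 - 1 = 2$)
$v{\left(c,V \right)} = 5$ ($v{\left(c,V \right)} = 3 + 2 = 5$)
$Y = - \frac{1}{3}$ ($Y = \frac{1}{-3} = - \frac{1}{3} \approx -0.33333$)
$K{\left(o \right)} = \frac{6 + o}{2 o}$
$K{\left(Y \right)} v{\left(6,6 - 8 \right)} = \frac{6 - \frac{1}{3}}{2 \left(- \frac{1}{3}\right)} 5 = \frac{1}{2} \left(-3\right) \frac{17}{3} \cdot 5 = \left(- \frac{17}{2}\right) 5 = - \frac{85}{2}$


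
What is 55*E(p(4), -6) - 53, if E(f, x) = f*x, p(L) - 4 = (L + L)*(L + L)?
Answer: -22493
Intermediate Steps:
p(L) = 4 + 4*L**2 (p(L) = 4 + (L + L)*(L + L) = 4 + (2*L)*(2*L) = 4 + 4*L**2)
55*E(p(4), -6) - 53 = 55*((4 + 4*4**2)*(-6)) - 53 = 55*((4 + 4*16)*(-6)) - 53 = 55*((4 + 64)*(-6)) - 53 = 55*(68*(-6)) - 53 = 55*(-408) - 53 = -22440 - 53 = -22493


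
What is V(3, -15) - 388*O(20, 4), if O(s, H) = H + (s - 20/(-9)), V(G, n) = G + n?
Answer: -91676/9 ≈ -10186.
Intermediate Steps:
O(s, H) = 20/9 + H + s (O(s, H) = H + (s - 20*(-⅑)) = H + (s + 20/9) = H + (20/9 + s) = 20/9 + H + s)
V(3, -15) - 388*O(20, 4) = (3 - 15) - 388*(20/9 + 4 + 20) = -12 - 388*236/9 = -12 - 91568/9 = -91676/9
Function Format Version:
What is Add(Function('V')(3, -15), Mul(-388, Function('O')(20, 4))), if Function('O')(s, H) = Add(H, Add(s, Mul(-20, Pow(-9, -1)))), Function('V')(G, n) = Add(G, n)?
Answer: Rational(-91676, 9) ≈ -10186.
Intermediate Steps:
Function('O')(s, H) = Add(Rational(20, 9), H, s) (Function('O')(s, H) = Add(H, Add(s, Mul(-20, Rational(-1, 9)))) = Add(H, Add(s, Rational(20, 9))) = Add(H, Add(Rational(20, 9), s)) = Add(Rational(20, 9), H, s))
Add(Function('V')(3, -15), Mul(-388, Function('O')(20, 4))) = Add(Add(3, -15), Mul(-388, Add(Rational(20, 9), 4, 20))) = Add(-12, Mul(-388, Rational(236, 9))) = Add(-12, Rational(-91568, 9)) = Rational(-91676, 9)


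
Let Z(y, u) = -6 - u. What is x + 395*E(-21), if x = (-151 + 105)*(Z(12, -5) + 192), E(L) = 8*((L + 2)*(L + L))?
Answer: 2512894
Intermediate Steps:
E(L) = 16*L*(2 + L) (E(L) = 8*((2 + L)*(2*L)) = 8*(2*L*(2 + L)) = 16*L*(2 + L))
x = -8786 (x = (-151 + 105)*((-6 - 1*(-5)) + 192) = -46*((-6 + 5) + 192) = -46*(-1 + 192) = -46*191 = -8786)
x + 395*E(-21) = -8786 + 395*(16*(-21)*(2 - 21)) = -8786 + 395*(16*(-21)*(-19)) = -8786 + 395*6384 = -8786 + 2521680 = 2512894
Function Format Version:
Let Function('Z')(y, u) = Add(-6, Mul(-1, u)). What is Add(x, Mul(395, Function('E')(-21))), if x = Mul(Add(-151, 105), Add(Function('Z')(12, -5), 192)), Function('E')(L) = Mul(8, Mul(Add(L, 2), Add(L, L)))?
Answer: 2512894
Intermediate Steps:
Function('E')(L) = Mul(16, L, Add(2, L)) (Function('E')(L) = Mul(8, Mul(Add(2, L), Mul(2, L))) = Mul(8, Mul(2, L, Add(2, L))) = Mul(16, L, Add(2, L)))
x = -8786 (x = Mul(Add(-151, 105), Add(Add(-6, Mul(-1, -5)), 192)) = Mul(-46, Add(Add(-6, 5), 192)) = Mul(-46, Add(-1, 192)) = Mul(-46, 191) = -8786)
Add(x, Mul(395, Function('E')(-21))) = Add(-8786, Mul(395, Mul(16, -21, Add(2, -21)))) = Add(-8786, Mul(395, Mul(16, -21, -19))) = Add(-8786, Mul(395, 6384)) = Add(-8786, 2521680) = 2512894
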